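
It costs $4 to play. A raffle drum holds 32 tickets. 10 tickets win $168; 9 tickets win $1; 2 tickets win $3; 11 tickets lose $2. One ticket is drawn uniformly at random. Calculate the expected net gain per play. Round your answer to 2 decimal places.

E[payout] = (10/32)·168 + (9/32)·1 + (2/32)·3 + (11/32)·(-2) = 1673/32
Expected profit = 1673/32 − 4 = 1545/32 ≈ $48.28

$48.28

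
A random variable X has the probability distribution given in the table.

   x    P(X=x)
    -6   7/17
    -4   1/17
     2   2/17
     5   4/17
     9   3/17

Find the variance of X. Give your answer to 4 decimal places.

36.3253

E[X] = (7/17)·(-6) + (1/17)·(-4) + (2/17)·2 + (4/17)·5 + (3/17)·9 = 5/17
E[X²] = (7/17)·36 + (1/17)·16 + (2/17)·4 + (4/17)·25 + (3/17)·81 = 619/17
Var(X) = 619/17 − (5/17)² = 10498/289 ≈ 36.3253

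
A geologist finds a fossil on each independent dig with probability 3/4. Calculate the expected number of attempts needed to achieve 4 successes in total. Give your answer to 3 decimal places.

5.333

By linearity (sum of 4 independent geometric waits), E[trials] = 4/p = 4/(3/4) = 16/3.
≈ 5.333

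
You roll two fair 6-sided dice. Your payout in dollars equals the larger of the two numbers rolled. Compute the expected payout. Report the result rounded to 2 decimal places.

$4.47

Distribution of the larger of the two numbers rolled: 1 w.p. 1/36, 2 w.p. 1/12, 3 w.p. 5/36, 4 w.p. 7/36, 5 w.p. 1/4, 6 w.p. 11/36
E[payout] = (1/36)·1 + (1/12)·2 + (5/36)·3 + (7/36)·4 + (1/4)·5 + (11/36)·6 = 161/36
≈ $4.47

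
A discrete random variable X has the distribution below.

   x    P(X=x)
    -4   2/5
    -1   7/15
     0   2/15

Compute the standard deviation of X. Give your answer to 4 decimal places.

1.6111

E[X] = -31/15, E[X²] = 103/15
Var(X) = E[X²] − (E[X])² = 103/15 − 961/225 = 584/225
SD(X) = √(584/225) ≈ 1.6111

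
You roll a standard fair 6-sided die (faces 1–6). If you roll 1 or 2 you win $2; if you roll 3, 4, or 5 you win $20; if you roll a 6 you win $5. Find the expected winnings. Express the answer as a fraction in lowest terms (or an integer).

23/2 dollars

E[payout] = (1/3)·2 + (1/6)·5 + (1/2)·20 = 23/2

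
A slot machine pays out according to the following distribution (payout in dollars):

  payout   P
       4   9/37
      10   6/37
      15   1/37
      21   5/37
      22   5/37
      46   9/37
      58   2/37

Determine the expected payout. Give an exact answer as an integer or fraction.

E[X] = (9/37)·4 + (6/37)·10 + (1/37)·15 + (5/37)·21 + (5/37)·22 + (9/37)·46 + (2/37)·58
     = 856/37

856/37 dollars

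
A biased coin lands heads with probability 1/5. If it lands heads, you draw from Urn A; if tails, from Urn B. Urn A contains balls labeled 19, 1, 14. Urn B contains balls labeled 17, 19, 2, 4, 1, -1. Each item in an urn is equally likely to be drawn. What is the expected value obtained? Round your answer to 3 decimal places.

7.867

E[X | Urn A] = (19 + 1 + 14)/3 = 34/3
E[X | Urn B] = (17 + 19 + 2 + 4 + 1 − 1)/6 = 7
E[X] = (1/5)·34/3 + (4/5)·7 = 118/15 ≈ 7.867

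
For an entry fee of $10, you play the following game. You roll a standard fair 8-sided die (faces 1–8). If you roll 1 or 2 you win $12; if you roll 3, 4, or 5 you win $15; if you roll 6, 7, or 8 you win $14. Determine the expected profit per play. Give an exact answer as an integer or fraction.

E[payout] = (1/4)·12 + (3/8)·14 + (3/8)·15 = 111/8
Expected profit = 111/8 − 10 = 31/8

31/8 dollars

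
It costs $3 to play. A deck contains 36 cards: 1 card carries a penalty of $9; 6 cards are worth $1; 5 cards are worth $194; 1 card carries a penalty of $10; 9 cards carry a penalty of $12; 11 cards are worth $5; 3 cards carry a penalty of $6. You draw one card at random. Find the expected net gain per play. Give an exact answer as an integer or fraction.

E[payout] = (1/36)·(-9) + (6/36)·1 + (5/36)·194 + (1/36)·(-10) + (9/36)·(-12) + (11/36)·5 + (3/36)·(-6) = 443/18
Expected profit = 443/18 − 3 = 389/18

389/18 dollars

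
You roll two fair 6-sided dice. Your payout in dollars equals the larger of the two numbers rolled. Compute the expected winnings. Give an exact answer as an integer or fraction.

Distribution of the larger of the two numbers rolled: 1 w.p. 1/36, 2 w.p. 1/12, 3 w.p. 5/36, 4 w.p. 7/36, 5 w.p. 1/4, 6 w.p. 11/36
E[payout] = (1/36)·1 + (1/12)·2 + (5/36)·3 + (7/36)·4 + (1/4)·5 + (11/36)·6 = 161/36

161/36 dollars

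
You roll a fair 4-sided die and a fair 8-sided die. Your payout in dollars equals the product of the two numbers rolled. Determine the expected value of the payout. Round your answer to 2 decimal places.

Distribution of the product of the two numbers rolled: 1 w.p. 1/32, 2 w.p. 1/16, 3 w.p. 1/16, 4 w.p. 3/32, 5 w.p. 1/32, 6 w.p. 3/32, …
E[payout] = (1/32)·1 + (1/16)·2 + (1/16)·3 + (3/32)·4 + (1/32)·5 + (3/32)·6 + (1/32)·7 + (3/32)·8 + (1/32)·9 + (1/32)·10 + (3/32)·12 + (1/32)·14 + (1/32)·15 + (1/16)·16 + (1/32)·18 + (1/32)·20 + (1/32)·21 + (1/16)·24 + (1/32)·28 + (1/32)·32 = 45/4
≈ $11.25

$11.25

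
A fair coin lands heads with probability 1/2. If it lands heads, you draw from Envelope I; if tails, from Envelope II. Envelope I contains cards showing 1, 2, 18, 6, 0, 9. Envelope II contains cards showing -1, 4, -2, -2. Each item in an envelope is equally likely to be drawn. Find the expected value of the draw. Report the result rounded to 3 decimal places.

E[X | Envelope I] = (1 + 2 + 18 + 6 + 0 + 9)/6 = 6
E[X | Envelope II] = (-1 + 4 − 2 − 2)/4 = -1/4
E[X] = (1/2)·6 + (1/2)·(-1/4) = 23/8 ≈ 2.875

2.875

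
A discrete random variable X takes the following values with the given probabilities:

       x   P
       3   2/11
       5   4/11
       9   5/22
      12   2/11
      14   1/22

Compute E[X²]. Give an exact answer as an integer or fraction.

E[X²] = (2/11)·9 + (4/11)·25 + (5/22)·81 + (2/11)·144 + (1/22)·196
     = 1413/22

1413/22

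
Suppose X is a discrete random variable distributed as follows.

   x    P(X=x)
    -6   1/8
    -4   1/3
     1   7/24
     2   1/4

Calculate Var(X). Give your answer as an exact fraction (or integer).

E[X] = (1/8)·(-6) + (1/3)·(-4) + (7/24)·1 + (1/4)·2 = -31/24
E[X²] = (1/8)·36 + (1/3)·16 + (7/24)·1 + (1/4)·4 = 89/8
Var(X) = 89/8 − (-31/24)² = 5447/576

5447/576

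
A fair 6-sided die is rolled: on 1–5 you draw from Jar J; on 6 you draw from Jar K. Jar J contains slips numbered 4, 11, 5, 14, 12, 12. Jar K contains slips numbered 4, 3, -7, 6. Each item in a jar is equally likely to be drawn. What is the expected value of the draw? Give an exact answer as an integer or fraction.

299/36

E[X | Jar J] = (4 + 11 + 5 + 14 + 12 + 12)/6 = 29/3
E[X | Jar K] = (4 + 3 − 7 + 6)/4 = 3/2
E[X] = (5/6)·29/3 + (1/6)·3/2 = 299/36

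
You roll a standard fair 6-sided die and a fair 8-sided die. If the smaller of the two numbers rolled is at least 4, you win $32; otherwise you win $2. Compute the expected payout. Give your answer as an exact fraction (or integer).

E[payout] = (11/16)·2 + (5/16)·32 = 91/8

91/8 dollars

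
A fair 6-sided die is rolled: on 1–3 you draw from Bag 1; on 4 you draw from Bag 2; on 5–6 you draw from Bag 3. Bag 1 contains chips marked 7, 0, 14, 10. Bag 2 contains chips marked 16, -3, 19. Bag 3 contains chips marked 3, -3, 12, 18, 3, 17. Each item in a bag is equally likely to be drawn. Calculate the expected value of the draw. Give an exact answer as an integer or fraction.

E[X | Bag 1] = (7 + 0 + 14 + 10)/4 = 31/4
E[X | Bag 2] = (16 − 3 + 19)/3 = 32/3
E[X | Bag 3] = (3 − 3 + 12 + 18 + 3 + 17)/6 = 25/3
E[X] = (1/2)·31/4 + (1/6)·32/3 + (1/3)·25/3 = 607/72

607/72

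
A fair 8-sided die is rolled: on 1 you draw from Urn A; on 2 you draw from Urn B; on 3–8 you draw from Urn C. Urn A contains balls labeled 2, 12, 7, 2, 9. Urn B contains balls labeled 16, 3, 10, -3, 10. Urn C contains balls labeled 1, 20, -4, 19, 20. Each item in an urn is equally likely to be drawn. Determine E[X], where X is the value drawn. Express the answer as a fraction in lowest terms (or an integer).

E[X | Urn A] = (2 + 12 + 7 + 2 + 9)/5 = 32/5
E[X | Urn B] = (16 + 3 + 10 − 3 + 10)/5 = 36/5
E[X | Urn C] = (1 + 20 − 4 + 19 + 20)/5 = 56/5
E[X] = (1/8)·32/5 + (1/8)·36/5 + (3/4)·56/5 = 101/10

101/10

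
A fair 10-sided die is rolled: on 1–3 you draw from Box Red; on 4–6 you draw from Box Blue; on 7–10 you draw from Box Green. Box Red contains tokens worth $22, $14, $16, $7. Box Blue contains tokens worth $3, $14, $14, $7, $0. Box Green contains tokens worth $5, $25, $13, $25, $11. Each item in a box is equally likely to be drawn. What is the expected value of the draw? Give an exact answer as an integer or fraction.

521/40 dollars

E[X | Box Red] = (22 + 14 + 16 + 7)/4 = 59/4
E[X | Box Blue] = (3 + 14 + 14 + 7 + 0)/5 = 38/5
E[X | Box Green] = (5 + 25 + 13 + 25 + 11)/5 = 79/5
E[X] = (3/10)·59/4 + (3/10)·38/5 + (2/5)·79/5 = 521/40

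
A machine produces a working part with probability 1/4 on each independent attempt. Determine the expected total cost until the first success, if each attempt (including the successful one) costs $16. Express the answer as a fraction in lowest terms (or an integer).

$64

E[#attempts] = 1/p = 4; E[cost] = 16·4 = 64.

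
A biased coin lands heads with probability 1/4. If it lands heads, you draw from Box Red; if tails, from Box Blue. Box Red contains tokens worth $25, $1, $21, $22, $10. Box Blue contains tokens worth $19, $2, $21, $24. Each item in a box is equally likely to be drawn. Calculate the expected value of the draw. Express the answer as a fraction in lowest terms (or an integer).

653/40 dollars

E[X | Box Red] = (25 + 1 + 21 + 22 + 10)/5 = 79/5
E[X | Box Blue] = (19 + 2 + 21 + 24)/4 = 33/2
E[X] = (1/4)·79/5 + (3/4)·33/2 = 653/40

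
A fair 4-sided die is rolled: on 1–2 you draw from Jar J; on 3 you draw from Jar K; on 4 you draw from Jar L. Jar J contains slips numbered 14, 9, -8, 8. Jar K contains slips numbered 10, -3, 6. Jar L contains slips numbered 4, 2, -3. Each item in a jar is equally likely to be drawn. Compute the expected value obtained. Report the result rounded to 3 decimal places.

E[X | Jar J] = (14 + 9 − 8 + 8)/4 = 23/4
E[X | Jar K] = (10 − 3 + 6)/3 = 13/3
E[X | Jar L] = (4 + 2 − 3)/3 = 1
E[X] = (1/2)·23/4 + (1/4)·13/3 + (1/4)·1 = 101/24 ≈ 4.208

4.208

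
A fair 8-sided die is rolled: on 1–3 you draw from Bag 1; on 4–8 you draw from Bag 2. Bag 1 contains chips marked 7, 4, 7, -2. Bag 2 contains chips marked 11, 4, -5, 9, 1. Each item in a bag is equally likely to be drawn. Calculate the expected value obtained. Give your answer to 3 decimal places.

4.000

E[X | Bag 1] = (7 + 4 + 7 − 2)/4 = 4
E[X | Bag 2] = (11 + 4 − 5 + 9 + 1)/5 = 4
E[X] = (3/8)·4 + (5/8)·4 = 4 ≈ 4.000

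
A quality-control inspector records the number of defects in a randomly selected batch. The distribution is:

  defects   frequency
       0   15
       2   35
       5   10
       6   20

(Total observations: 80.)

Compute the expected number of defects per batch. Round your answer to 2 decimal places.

Total = 80, so P(defects=0) = 15/80, etc.
E[X] = (3/16)·0 + (7/16)·2 + (1/8)·5 + (1/4)·6
     = 3 ≈ 3.00

3.00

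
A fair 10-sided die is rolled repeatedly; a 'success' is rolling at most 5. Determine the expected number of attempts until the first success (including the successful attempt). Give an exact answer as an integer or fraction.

For a geometric distribution, E[trials] = 1/p = 1/(1/2) = 2.

2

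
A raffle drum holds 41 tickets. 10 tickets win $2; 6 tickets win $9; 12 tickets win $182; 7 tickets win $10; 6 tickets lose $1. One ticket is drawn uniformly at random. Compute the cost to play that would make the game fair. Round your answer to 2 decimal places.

$56.63

E[payout] = (10/41)·2 + (6/41)·9 + (12/41)·182 + (7/41)·10 + (6/41)·(-1) = 2322/41
Fair fee = E[payout] = 2322/41 ≈ $56.63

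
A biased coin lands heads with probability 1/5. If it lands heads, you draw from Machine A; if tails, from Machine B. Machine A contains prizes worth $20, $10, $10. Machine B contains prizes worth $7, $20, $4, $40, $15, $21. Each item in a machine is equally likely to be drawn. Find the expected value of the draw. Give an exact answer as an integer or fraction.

E[X | Machine A] = (20 + 10 + 10)/3 = 40/3
E[X | Machine B] = (7 + 20 + 4 + 40 + 15 + 21)/6 = 107/6
E[X] = (1/5)·40/3 + (4/5)·107/6 = 254/15

254/15 dollars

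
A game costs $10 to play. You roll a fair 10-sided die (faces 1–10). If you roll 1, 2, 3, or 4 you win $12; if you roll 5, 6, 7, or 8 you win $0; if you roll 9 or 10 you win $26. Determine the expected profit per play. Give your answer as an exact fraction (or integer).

$0

E[payout] = (2/5)·0 + (2/5)·12 + (1/5)·26 = 10
Expected profit = 10 − 10 = 0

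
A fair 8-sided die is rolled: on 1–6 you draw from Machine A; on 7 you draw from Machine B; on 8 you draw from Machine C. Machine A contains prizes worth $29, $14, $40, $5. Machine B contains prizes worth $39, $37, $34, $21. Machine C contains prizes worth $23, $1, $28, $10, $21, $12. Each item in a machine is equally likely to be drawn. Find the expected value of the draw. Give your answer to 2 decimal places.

E[X | Machine A] = (29 + 14 + 40 + 5)/4 = 22
E[X | Machine B] = (39 + 37 + 34 + 21)/4 = 131/4
E[X | Machine C] = (23 + 1 + 28 + 10 + 21 + 12)/6 = 95/6
E[X] = (3/4)·22 + (1/8)·131/4 + (1/8)·95/6 = 2167/96 ≈ 22.57

$22.57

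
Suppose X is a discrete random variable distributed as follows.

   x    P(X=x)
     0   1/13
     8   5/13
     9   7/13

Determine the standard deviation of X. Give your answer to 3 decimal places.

2.336

E[X] = 103/13, E[X²] = 887/13
Var(X) = E[X²] − (E[X])² = 887/13 − 10609/169 = 922/169
SD(X) = √(922/169) ≈ 2.336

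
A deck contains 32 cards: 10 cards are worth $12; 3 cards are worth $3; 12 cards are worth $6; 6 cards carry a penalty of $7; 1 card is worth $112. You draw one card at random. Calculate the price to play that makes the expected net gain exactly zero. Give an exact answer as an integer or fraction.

E[payout] = (10/32)·12 + (3/32)·3 + (12/32)·6 + (6/32)·(-7) + (1/32)·112 = 271/32
Fair fee = E[payout] = 271/32

271/32 dollars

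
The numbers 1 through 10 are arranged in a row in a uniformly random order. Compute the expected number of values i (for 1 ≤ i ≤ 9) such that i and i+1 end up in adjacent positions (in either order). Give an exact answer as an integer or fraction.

For each i ∈ {1,…,9}, let Xᵢ = 1 if i and i+1 are adjacent. P(Xᵢ=1) = 2·(10−1)!/10! = 2/10.
By linearity, E[ΣXᵢ] = (9)·(2/10) = 9/5.

9/5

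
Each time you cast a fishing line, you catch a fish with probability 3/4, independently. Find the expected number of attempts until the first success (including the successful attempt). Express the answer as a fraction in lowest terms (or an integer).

4/3

For a geometric distribution, E[trials] = 1/p = 1/(3/4) = 4/3.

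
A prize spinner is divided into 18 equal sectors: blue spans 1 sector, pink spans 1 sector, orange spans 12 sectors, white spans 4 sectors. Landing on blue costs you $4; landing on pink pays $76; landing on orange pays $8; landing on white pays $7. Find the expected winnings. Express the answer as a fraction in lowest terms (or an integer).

98/9 dollars

E[payout] = (1/18)·(-4) + (1/18)·76 + (12/18)·8 + (4/18)·7 = 98/9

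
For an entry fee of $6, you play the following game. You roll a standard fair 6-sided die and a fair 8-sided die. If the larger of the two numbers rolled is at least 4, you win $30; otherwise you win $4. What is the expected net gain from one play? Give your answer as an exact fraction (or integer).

E[payout] = (3/16)·4 + (13/16)·30 = 201/8
Expected profit = 201/8 − 6 = 153/8

153/8 dollars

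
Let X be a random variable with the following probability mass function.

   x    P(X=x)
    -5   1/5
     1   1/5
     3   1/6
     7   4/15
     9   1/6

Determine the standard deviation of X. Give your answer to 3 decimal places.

4.885

E[X] = 46/15, E[X²] = 499/15
Var(X) = E[X²] − (E[X])² = 499/15 − 2116/225 = 5369/225
SD(X) = √(5369/225) ≈ 4.885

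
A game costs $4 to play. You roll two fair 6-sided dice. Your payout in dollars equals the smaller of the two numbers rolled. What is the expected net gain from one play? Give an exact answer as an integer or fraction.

-53/36 dollars

Distribution of the smaller of the two numbers rolled: 1 w.p. 11/36, 2 w.p. 1/4, 3 w.p. 7/36, 4 w.p. 5/36, 5 w.p. 1/12, 6 w.p. 1/36
E[payout] = (11/36)·1 + (1/4)·2 + (7/36)·3 + (5/36)·4 + (1/12)·5 + (1/36)·6 = 91/36
Expected profit = 91/36 − 4 = -53/36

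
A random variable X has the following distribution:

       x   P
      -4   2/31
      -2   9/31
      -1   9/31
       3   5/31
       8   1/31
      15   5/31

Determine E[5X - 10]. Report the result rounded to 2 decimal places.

E[5x-10] = (2/31)·(-30) + (9/31)·(-20) + (9/31)·(-15) + (5/31)·5 + (1/31)·30 + (5/31)·65
     = 5/31 ≈ 0.16

0.16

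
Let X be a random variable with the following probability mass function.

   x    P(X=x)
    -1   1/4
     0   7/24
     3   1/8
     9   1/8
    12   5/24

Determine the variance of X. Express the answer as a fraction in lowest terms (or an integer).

439/16

E[X] = (1/4)·(-1) + (7/24)·0 + (1/8)·3 + (1/8)·9 + (5/24)·12 = 15/4
E[X²] = (1/4)·1 + (7/24)·0 + (1/8)·9 + (1/8)·81 + (5/24)·144 = 83/2
Var(X) = 83/2 − (15/4)² = 439/16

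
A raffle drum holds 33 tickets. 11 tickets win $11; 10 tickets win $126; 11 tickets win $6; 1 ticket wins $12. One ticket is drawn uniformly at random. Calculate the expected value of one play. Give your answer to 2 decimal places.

$44.21

E[payout] = (11/33)·11 + (10/33)·126 + (11/33)·6 + (1/33)·12 = 1459/33
≈ $44.21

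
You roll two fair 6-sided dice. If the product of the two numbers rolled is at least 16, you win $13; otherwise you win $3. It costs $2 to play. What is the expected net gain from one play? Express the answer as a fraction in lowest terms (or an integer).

73/18 dollars

E[payout] = (25/36)·3 + (11/36)·13 = 109/18
Expected profit = 109/18 − 2 = 73/18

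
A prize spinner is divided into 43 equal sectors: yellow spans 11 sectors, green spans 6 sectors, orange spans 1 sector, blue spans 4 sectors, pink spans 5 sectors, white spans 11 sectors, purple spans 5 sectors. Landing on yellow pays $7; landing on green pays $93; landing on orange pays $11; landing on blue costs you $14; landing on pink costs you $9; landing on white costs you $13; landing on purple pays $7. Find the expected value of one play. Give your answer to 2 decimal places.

$10.16

E[payout] = (11/43)·7 + (6/43)·93 + (1/43)·11 + (4/43)·(-14) + (5/43)·(-9) + (11/43)·(-13) + (5/43)·7 = 437/43
≈ $10.16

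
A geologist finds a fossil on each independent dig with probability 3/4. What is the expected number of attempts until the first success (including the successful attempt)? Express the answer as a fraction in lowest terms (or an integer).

4/3

For a geometric distribution, E[trials] = 1/p = 1/(3/4) = 4/3.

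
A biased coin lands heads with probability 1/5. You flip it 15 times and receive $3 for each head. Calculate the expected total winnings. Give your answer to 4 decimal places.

$9.0000

E[#heads] = 15·1/5 = 3 (linearity over flips).
E[winnings] = 3·3 = 9.
≈ 9.0000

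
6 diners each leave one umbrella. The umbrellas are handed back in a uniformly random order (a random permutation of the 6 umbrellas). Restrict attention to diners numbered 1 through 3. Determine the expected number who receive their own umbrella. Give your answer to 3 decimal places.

0.500

Let Xᵢ = 1 if person i gets their own umbrella. For each i, P(Xᵢ=1) = 1/6.
By linearity of expectation, E[X₁+…+X_3] = 3·(1/6) = 1/2.
≈ 0.500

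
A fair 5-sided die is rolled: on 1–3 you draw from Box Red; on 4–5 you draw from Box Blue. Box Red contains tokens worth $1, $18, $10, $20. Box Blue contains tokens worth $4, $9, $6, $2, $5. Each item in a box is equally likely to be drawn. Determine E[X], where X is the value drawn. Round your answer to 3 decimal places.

$9.430

E[X | Box Red] = (1 + 18 + 10 + 20)/4 = 49/4
E[X | Box Blue] = (4 + 9 + 6 + 2 + 5)/5 = 26/5
E[X] = (3/5)·49/4 + (2/5)·26/5 = 943/100 ≈ 9.430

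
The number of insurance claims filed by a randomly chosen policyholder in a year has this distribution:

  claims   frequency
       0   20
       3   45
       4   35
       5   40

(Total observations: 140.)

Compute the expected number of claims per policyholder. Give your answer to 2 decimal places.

3.39

Total = 140, so P(claims=0) = 20/140, etc.
E[X] = (1/7)·0 + (9/28)·3 + (1/4)·4 + (2/7)·5
     = 95/28 ≈ 3.39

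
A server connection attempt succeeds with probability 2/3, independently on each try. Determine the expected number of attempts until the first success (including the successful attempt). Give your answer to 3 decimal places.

For a geometric distribution, E[trials] = 1/p = 1/(2/3) = 3/2.
≈ 1.500

1.500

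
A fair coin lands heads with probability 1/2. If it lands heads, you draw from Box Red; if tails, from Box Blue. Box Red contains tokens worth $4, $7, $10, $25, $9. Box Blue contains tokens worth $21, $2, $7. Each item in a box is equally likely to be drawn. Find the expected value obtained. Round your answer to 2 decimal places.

$10.50

E[X | Box Red] = (4 + 7 + 10 + 25 + 9)/5 = 11
E[X | Box Blue] = (21 + 2 + 7)/3 = 10
E[X] = (1/2)·11 + (1/2)·10 = 21/2 ≈ 10.50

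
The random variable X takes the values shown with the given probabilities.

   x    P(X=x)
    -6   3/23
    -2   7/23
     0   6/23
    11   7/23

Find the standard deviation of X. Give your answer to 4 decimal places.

E[X] = 45/23, E[X²] = 983/23
Var(X) = E[X²] − (E[X])² = 983/23 − 2025/529 = 20584/529
SD(X) = √(20584/529) ≈ 6.2379

6.2379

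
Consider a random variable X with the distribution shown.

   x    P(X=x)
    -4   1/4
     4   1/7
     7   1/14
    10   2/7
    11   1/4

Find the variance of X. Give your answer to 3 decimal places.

36.361

E[X] = (1/4)·(-4) + (1/7)·4 + (1/14)·7 + (2/7)·10 + (1/4)·11 = 159/28
E[X²] = (1/4)·16 + (1/7)·16 + (1/14)·49 + (2/7)·100 + (1/4)·121 = 1921/28
Var(X) = 1921/28 − (159/28)² = 28507/784 ≈ 36.361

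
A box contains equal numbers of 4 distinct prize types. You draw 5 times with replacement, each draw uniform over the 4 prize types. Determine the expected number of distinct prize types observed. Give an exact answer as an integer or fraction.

781/256

Let Xⱼ=1 if type j appears at least once. P(Xⱼ=1) = 1 − ((4−1)/4)^5 = 781/1024.
E[#distinct] = 4·781/1024 = 781/256.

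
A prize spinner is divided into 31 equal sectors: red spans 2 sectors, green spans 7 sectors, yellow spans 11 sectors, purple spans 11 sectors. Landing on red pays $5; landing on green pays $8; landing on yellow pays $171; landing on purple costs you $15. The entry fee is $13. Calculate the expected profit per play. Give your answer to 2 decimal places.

E[payout] = (2/31)·5 + (7/31)·8 + (11/31)·171 + (11/31)·(-15) = 1782/31
Expected profit = 1782/31 − 13 = 1379/31 ≈ $44.48

$44.48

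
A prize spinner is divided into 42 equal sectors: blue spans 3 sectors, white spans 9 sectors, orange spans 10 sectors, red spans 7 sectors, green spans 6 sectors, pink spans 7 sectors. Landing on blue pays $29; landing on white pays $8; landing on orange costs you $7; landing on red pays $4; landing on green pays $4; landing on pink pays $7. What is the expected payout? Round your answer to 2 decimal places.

$4.52

E[payout] = (3/42)·29 + (9/42)·8 + (10/42)·(-7) + (7/42)·4 + (6/42)·4 + (7/42)·7 = 95/21
≈ $4.52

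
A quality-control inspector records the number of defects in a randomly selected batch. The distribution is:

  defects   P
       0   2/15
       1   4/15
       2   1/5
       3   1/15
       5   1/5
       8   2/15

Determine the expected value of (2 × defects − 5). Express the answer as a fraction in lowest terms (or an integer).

13/15

E[2x-5] = (2/15)·(-5) + (4/15)·(-3) + (1/5)·(-1) + (1/15)·1 + (1/5)·5 + (2/15)·11
     = 13/15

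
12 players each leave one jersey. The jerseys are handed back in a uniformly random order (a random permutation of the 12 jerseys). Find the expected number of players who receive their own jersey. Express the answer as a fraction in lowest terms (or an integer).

Let Xᵢ = 1 if person i gets their own jersey. For each i, P(Xᵢ=1) = 1/12.
By linearity of expectation, E[X₁+…+X_12] = 12·(1/12) = 1.

1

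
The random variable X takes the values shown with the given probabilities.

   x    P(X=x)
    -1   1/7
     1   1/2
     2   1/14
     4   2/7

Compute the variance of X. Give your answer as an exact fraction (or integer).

E[X] = (1/7)·(-1) + (1/2)·1 + (1/14)·2 + (2/7)·4 = 23/14
E[X²] = (1/7)·1 + (1/2)·1 + (1/14)·4 + (2/7)·16 = 11/2
Var(X) = 11/2 − (23/14)² = 549/196

549/196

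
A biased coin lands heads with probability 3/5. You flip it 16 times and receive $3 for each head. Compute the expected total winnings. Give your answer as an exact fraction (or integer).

E[#heads] = 16·3/5 = 48/5 (linearity over flips).
E[winnings] = 3·48/5 = 144/5.

144/5 dollars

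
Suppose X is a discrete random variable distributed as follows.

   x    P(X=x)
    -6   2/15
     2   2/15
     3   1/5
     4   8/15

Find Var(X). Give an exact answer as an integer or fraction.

812/75

E[X] = (2/15)·(-6) + (2/15)·2 + (1/5)·3 + (8/15)·4 = 11/5
E[X²] = (2/15)·36 + (2/15)·4 + (1/5)·9 + (8/15)·16 = 47/3
Var(X) = 47/3 − (11/5)² = 812/75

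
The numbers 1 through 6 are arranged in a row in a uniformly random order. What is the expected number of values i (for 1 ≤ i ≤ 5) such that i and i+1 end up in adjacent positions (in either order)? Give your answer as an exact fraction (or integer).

5/3

For each i ∈ {1,…,5}, let Xᵢ = 1 if i and i+1 are adjacent. P(Xᵢ=1) = 2·(6−1)!/6! = 2/6.
By linearity, E[ΣXᵢ] = (5)·(2/6) = 5/3.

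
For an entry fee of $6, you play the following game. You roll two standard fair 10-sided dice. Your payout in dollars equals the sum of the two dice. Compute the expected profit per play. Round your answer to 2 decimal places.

Distribution of the sum of the two dice: 2 w.p. 1/100, 3 w.p. 1/50, 4 w.p. 3/100, 5 w.p. 1/25, 6 w.p. 1/20, 7 w.p. 3/50, …
E[payout] = (1/100)·2 + (1/50)·3 + (3/100)·4 + (1/25)·5 + (1/20)·6 + (3/50)·7 + (7/100)·8 + (2/25)·9 + (9/100)·10 + (1/10)·11 + (9/100)·12 + (2/25)·13 + (7/100)·14 + (3/50)·15 + (1/20)·16 + (1/25)·17 + (3/100)·18 + (1/50)·19 + (1/100)·20 = 11
Expected profit = 11 − 6 = 5 ≈ $5.00

$5.00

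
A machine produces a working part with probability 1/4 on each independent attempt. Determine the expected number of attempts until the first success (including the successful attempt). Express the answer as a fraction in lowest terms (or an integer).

For a geometric distribution, E[trials] = 1/p = 1/(1/4) = 4.

4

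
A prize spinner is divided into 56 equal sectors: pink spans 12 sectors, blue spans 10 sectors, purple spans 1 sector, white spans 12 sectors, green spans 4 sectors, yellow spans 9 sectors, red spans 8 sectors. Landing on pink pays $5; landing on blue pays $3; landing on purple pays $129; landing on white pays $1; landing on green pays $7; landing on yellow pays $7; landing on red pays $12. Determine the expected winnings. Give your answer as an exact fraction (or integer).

209/28 dollars

E[payout] = (12/56)·5 + (10/56)·3 + (1/56)·129 + (12/56)·1 + (4/56)·7 + (9/56)·7 + (8/56)·12 = 209/28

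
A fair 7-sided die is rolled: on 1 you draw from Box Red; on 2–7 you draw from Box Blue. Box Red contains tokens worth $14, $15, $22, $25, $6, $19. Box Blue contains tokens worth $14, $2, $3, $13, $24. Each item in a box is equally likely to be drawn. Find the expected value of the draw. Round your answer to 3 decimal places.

$12.005

E[X | Box Red] = (14 + 15 + 22 + 25 + 6 + 19)/6 = 101/6
E[X | Box Blue] = (14 + 2 + 3 + 13 + 24)/5 = 56/5
E[X] = (1/7)·101/6 + (6/7)·56/5 = 2521/210 ≈ 12.005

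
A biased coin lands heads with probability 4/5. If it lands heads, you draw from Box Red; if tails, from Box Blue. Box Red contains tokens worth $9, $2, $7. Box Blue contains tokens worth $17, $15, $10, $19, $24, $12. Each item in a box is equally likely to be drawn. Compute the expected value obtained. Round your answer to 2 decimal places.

$8.03

E[X | Box Red] = (9 + 2 + 7)/3 = 6
E[X | Box Blue] = (17 + 15 + 10 + 19 + 24 + 12)/6 = 97/6
E[X] = (4/5)·6 + (1/5)·97/6 = 241/30 ≈ 8.03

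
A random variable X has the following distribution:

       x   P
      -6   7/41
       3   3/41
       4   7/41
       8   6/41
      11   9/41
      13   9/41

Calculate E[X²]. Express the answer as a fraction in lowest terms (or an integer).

E[X²] = (7/41)·36 + (3/41)·9 + (7/41)·16 + (6/41)·64 + (9/41)·121 + (9/41)·169
     = 3385/41

3385/41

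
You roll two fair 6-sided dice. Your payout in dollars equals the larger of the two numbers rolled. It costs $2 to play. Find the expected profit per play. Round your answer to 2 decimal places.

$2.47

Distribution of the larger of the two numbers rolled: 1 w.p. 1/36, 2 w.p. 1/12, 3 w.p. 5/36, 4 w.p. 7/36, 5 w.p. 1/4, 6 w.p. 11/36
E[payout] = (1/36)·1 + (1/12)·2 + (5/36)·3 + (7/36)·4 + (1/4)·5 + (11/36)·6 = 161/36
Expected profit = 161/36 − 2 = 89/36 ≈ $2.47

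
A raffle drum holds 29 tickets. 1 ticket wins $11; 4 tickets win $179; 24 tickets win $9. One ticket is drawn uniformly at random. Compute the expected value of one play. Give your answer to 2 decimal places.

E[payout] = (1/29)·11 + (4/29)·179 + (24/29)·9 = 943/29
≈ $32.52

$32.52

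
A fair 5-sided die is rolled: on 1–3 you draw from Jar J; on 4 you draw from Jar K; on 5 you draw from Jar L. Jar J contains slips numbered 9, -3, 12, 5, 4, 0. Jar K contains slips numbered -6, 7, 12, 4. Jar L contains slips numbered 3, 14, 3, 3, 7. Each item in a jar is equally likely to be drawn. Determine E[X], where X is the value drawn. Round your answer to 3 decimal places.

4.750

E[X | Jar J] = (9 − 3 + 12 + 5 + 4 + 0)/6 = 9/2
E[X | Jar K] = (-6 + 7 + 12 + 4)/4 = 17/4
E[X | Jar L] = (3 + 14 + 3 + 3 + 7)/5 = 6
E[X] = (3/5)·9/2 + (1/5)·17/4 + (1/5)·6 = 19/4 ≈ 4.750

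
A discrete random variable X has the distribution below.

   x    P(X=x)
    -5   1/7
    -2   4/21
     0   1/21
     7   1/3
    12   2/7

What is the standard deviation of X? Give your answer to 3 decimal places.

6.327

E[X] = 14/3, E[X²] = 1298/21
Var(X) = E[X²] − (E[X])² = 1298/21 − 196/9 = 2522/63
SD(X) = √(2522/63) ≈ 6.327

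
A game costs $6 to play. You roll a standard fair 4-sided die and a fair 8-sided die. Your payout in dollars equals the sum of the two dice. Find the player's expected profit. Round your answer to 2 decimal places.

$1.00

Distribution of the sum of the two dice: 2 w.p. 1/32, 3 w.p. 1/16, 4 w.p. 3/32, 5 w.p. 1/8, 6 w.p. 1/8, 7 w.p. 1/8, …
E[payout] = (1/32)·2 + (1/16)·3 + (3/32)·4 + (1/8)·5 + (1/8)·6 + (1/8)·7 + (1/8)·8 + (1/8)·9 + (3/32)·10 + (1/16)·11 + (1/32)·12 = 7
Expected profit = 7 − 6 = 1 ≈ $1.00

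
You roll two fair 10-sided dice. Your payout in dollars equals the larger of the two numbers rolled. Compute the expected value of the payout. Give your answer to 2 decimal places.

Distribution of the larger of the two numbers rolled: 1 w.p. 1/100, 2 w.p. 3/100, 3 w.p. 1/20, 4 w.p. 7/100, 5 w.p. 9/100, 6 w.p. 11/100, …
E[payout] = (1/100)·1 + (3/100)·2 + (1/20)·3 + (7/100)·4 + (9/100)·5 + (11/100)·6 + (13/100)·7 + (3/20)·8 + (17/100)·9 + (19/100)·10 = 143/20
≈ $7.15

$7.15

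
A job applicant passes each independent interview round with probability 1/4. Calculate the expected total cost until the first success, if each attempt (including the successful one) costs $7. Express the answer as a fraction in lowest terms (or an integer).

E[#attempts] = 1/p = 4; E[cost] = 7·4 = 28.

$28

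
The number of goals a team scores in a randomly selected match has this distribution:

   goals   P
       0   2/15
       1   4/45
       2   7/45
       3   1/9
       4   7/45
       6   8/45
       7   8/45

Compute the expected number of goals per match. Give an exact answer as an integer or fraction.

E[X] = (2/15)·0 + (4/45)·1 + (7/45)·2 + (1/9)·3 + (7/45)·4 + (8/45)·6 + (8/45)·7
     = 11/3

11/3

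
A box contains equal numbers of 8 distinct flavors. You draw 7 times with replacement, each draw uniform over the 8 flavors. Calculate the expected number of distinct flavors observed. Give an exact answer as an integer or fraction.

Let Xⱼ=1 if type j appears at least once. P(Xⱼ=1) = 1 − ((8−1)/8)^7 = 1273609/2097152.
E[#distinct] = 8·1273609/2097152 = 1273609/262144.

1273609/262144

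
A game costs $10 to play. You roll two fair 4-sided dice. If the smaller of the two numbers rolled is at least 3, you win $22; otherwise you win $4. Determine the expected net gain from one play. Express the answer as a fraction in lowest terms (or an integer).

E[payout] = (3/4)·4 + (1/4)·22 = 17/2
Expected profit = 17/2 − 10 = -3/2

-3/2 dollars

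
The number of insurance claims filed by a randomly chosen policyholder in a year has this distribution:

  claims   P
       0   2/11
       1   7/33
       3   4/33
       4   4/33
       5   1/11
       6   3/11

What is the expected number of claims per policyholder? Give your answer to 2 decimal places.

3.15

E[X] = (2/11)·0 + (7/33)·1 + (4/33)·3 + (4/33)·4 + (1/11)·5 + (3/11)·6
     = 104/33 ≈ 3.15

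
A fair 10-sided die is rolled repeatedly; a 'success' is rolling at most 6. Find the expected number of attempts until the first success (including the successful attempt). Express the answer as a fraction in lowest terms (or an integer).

5/3

For a geometric distribution, E[trials] = 1/p = 1/(3/5) = 5/3.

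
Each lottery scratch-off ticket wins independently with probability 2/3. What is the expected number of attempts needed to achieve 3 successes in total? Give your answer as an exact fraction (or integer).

9/2

By linearity (sum of 3 independent geometric waits), E[trials] = 3/p = 3/(2/3) = 9/2.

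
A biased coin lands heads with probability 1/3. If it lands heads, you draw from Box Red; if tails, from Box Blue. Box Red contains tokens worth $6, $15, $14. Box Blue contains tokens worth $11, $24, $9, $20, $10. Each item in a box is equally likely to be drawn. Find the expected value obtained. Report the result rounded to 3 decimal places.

$13.756

E[X | Box Red] = (6 + 15 + 14)/3 = 35/3
E[X | Box Blue] = (11 + 24 + 9 + 20 + 10)/5 = 74/5
E[X] = (1/3)·35/3 + (2/3)·74/5 = 619/45 ≈ 13.756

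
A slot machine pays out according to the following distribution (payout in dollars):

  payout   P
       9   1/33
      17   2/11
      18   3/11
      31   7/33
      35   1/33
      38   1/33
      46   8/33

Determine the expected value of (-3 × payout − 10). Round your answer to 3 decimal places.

-94.636

E[-3x-10] = (1/33)·(-37) + (2/11)·(-61) + (3/11)·(-64) + (7/33)·(-103) + (1/33)·(-115) + (1/33)·(-124) + (8/33)·(-148)
     = -1041/11 ≈ -94.636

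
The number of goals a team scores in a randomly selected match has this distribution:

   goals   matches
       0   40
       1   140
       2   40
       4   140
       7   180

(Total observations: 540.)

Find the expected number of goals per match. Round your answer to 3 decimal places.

3.778

Total = 540, so P(goals=0) = 40/540, etc.
E[X] = (2/27)·0 + (7/27)·1 + (2/27)·2 + (7/27)·4 + (1/3)·7
     = 34/9 ≈ 3.778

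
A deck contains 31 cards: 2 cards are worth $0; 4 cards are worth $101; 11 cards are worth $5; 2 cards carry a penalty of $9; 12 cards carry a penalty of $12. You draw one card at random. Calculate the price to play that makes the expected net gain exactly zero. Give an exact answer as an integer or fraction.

297/31 dollars

E[payout] = (2/31)·0 + (4/31)·101 + (11/31)·5 + (2/31)·(-9) + (12/31)·(-12) = 297/31
Fair fee = E[payout] = 297/31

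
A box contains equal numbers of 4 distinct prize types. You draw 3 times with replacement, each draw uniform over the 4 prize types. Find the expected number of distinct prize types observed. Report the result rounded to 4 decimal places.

Let Xⱼ=1 if type j appears at least once. P(Xⱼ=1) = 1 − ((4−1)/4)^3 = 37/64.
E[#distinct] = 4·37/64 = 37/16.
≈ 2.3125

2.3125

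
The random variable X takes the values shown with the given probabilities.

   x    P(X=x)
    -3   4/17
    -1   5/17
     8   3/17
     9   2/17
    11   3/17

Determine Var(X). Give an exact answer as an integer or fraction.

9522/289

E[X] = (4/17)·(-3) + (5/17)·(-1) + (3/17)·8 + (2/17)·9 + (3/17)·11 = 58/17
E[X²] = (4/17)·9 + (5/17)·1 + (3/17)·64 + (2/17)·81 + (3/17)·121 = 758/17
Var(X) = 758/17 − (58/17)² = 9522/289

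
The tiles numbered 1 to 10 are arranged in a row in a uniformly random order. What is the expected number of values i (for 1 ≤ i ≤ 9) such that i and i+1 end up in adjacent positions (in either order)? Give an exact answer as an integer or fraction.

For each i ∈ {1,…,9}, let Xᵢ = 1 if i and i+1 are adjacent. P(Xᵢ=1) = 2·(10−1)!/10! = 2/10.
By linearity, E[ΣXᵢ] = (9)·(2/10) = 9/5.

9/5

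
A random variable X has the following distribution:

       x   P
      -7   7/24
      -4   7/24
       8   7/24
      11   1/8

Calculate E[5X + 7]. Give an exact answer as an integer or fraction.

E[5x+7] = (7/24)·(-28) + (7/24)·(-13) + (7/24)·47 + (1/8)·62
     = 19/2

19/2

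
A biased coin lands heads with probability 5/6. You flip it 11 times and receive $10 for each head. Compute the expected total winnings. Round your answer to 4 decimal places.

$91.6667

E[#heads] = 11·5/6 = 55/6 (linearity over flips).
E[winnings] = 10·55/6 = 275/3.
≈ 91.6667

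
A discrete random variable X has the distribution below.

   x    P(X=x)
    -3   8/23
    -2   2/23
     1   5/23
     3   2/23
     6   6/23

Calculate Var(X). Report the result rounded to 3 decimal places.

13.187

E[X] = (8/23)·(-3) + (2/23)·(-2) + (5/23)·1 + (2/23)·3 + (6/23)·6 = 19/23
E[X²] = (8/23)·9 + (2/23)·4 + (5/23)·1 + (2/23)·9 + (6/23)·36 = 319/23
Var(X) = 319/23 − (19/23)² = 6976/529 ≈ 13.187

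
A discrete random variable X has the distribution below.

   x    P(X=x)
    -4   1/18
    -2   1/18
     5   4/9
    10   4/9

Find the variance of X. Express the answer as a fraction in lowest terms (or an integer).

149/9

E[X] = (1/18)·(-4) + (1/18)·(-2) + (4/9)·5 + (4/9)·10 = 19/3
E[X²] = (1/18)·16 + (1/18)·4 + (4/9)·25 + (4/9)·100 = 170/3
Var(X) = 170/3 − (19/3)² = 149/9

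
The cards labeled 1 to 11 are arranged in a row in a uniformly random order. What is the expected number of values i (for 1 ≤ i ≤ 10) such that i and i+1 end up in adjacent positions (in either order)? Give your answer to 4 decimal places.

For each i ∈ {1,…,10}, let Xᵢ = 1 if i and i+1 are adjacent. P(Xᵢ=1) = 2·(11−1)!/11! = 2/11.
By linearity, E[ΣXᵢ] = (10)·(2/11) = 20/11.
≈ 1.8182

1.8182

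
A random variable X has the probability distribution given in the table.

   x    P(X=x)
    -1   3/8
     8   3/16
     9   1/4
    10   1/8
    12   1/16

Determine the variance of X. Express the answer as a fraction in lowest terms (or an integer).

E[X] = (3/8)·(-1) + (3/16)·8 + (1/4)·9 + (1/8)·10 + (1/16)·12 = 43/8
E[X²] = (3/8)·1 + (3/16)·64 + (1/4)·81 + (1/8)·100 + (1/16)·144 = 433/8
Var(X) = 433/8 − (43/8)² = 1615/64

1615/64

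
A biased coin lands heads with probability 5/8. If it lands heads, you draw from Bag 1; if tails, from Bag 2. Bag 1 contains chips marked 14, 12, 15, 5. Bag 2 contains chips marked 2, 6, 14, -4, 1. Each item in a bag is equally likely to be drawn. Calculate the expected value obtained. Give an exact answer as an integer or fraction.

689/80

E[X | Bag 1] = (14 + 12 + 15 + 5)/4 = 23/2
E[X | Bag 2] = (2 + 6 + 14 − 4 + 1)/5 = 19/5
E[X] = (5/8)·23/2 + (3/8)·19/5 = 689/80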